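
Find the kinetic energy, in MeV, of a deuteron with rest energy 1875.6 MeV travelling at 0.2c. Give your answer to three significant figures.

38.7 MeV

γ = 1/√(1 − β²) = 1/√(1 − 0.04) = 1/√0.96 = 1/0.979796 = 1.020621.
Kinetic energy: K = (γ − 1)mc² = (1.020621 − 1) × 1875.6 MeV = 0.020621 × 1875.6 = 38.7 MeV.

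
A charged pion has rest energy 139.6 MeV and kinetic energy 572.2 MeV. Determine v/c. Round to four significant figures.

0.9806

γ = 1 + K/(mc²) = 1 + 572.2/139.6 = 5.0989.
β = √(1 − 1/γ²) = √(1 − 0.0384633) = √0.9615367 = 0.9806.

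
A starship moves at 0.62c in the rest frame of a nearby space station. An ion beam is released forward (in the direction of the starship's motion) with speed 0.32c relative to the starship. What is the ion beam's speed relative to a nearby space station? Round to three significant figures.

In units of c, u = (u' + v)/(1 + u'v) with u' = 0.32 and v = 0.62.
Numerator: 0.32 + 0.62 = 0.94. Denominator: 1 + (0.32)(0.62) = 1.1984.
u = 0.94/1.1984 = 0.78438, so the speed is 0.784c.

0.784c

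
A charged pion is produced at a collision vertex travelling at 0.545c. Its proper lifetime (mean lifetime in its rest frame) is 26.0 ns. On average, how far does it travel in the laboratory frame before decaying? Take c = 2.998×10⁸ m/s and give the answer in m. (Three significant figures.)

5.07 m

β² = 0.297025, so γ = 1/√0.702975 = 1.1927.
Lab-frame lifetime: Δt = γτ = 1.1927 × 26.0 ns = 31.01 ns.
Distance: d = vΔt = 0.545 × 2.998×10⁸ m/s × 3.1010×10^-8 s = 5.07 m.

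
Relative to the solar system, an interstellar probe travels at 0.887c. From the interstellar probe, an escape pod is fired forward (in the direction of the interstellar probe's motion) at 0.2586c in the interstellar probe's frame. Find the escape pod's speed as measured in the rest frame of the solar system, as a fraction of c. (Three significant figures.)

In units of c, u = (u' + v)/(1 + u'v) with u' = 0.2586 and v = 0.887.
Numerator: 0.2586 + 0.887 = 1.1456. Denominator: 1 + (0.2586)(0.887) = 1.2293782.
u = 1.1456/1.2293782 = 0.93185, so the speed is 0.932c.

0.932c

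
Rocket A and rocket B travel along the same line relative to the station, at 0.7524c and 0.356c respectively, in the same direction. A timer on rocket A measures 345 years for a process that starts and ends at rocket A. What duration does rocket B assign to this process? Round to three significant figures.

410 years

Speed of rocket A in rocket B's frame: u = (v_A − v_B)/(1 − v_A v_B/c²) = (0.7524 − 0.356)/(1 − 0.7524×0.356) = 0.3964/0.7321456 = 0.54142; |u| = 0.54142c.
At |u| = 0.54142c, γ = (1 − 0.293136)^(−1/2) = 1.1894.
Rocket A's interval is proper; time dilation gives Δt_B = γΔτ = 1.1894 × 345 years = 410 years.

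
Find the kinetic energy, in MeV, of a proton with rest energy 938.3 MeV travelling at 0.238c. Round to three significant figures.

27.8 MeV

With β = 0.238, γ = 1/√(1 − 0.238²) = 1/√0.943356 = 1.029585.
Kinetic energy: K = (γ − 1)mc² = (1.029585 − 1) × 938.3 MeV = 0.029585 × 938.3 = 27.8 MeV.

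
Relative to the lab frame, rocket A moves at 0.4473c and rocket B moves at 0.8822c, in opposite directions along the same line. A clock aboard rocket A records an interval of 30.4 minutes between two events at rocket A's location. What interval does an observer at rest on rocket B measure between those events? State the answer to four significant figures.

Transform rocket A's velocity into rocket B's frame: (0.4473 + 0.8822)/(1 + 0.4473·0.8822) = 1.3295/1.39460806, so the relative speed is 0.95331c.
At |u| = 0.95331c, γ = (1 − 0.9088)^(−1/2) = 3.3113.
The clock on rocket A records proper time, so rocket B measures Δt = γΔτ = 3.3113 × 30.4 = 100.7 minutes.

100.7 minutes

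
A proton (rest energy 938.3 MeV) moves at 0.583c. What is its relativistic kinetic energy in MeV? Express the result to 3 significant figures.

With β = 0.583, γ = 1/√(1 − 0.583²) = 1/√0.660111 = 1.23081.
Kinetic energy: K = (γ − 1)mc² = (1.23081 − 1) × 938.3 MeV = 0.23081 × 938.3 = 217 MeV.

217 MeV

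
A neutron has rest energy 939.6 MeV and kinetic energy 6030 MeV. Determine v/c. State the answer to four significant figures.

γ = 1 + K/(mc²) = 1 + 6030/939.6 = 7.4176.
β = √(1 − 1/γ²) = √(1 − 0.0181749) = √0.9818251 = 0.9909.

0.9909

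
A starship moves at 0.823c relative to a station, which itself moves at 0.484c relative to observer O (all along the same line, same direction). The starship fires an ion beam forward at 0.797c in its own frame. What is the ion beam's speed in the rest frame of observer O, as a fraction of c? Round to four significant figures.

First combine the ion beam and starship (S''→S'): u₁ = (0.797 + 0.823)/(1 + 0.797×0.823) = 1.62/1.655931 = 0.9783.
Then combine with the station (S'→S): u = (0.9783 + 0.484)/(1 + 0.9783×0.484) = 1.4623/1.4734972 = 0.9924.

0.9924c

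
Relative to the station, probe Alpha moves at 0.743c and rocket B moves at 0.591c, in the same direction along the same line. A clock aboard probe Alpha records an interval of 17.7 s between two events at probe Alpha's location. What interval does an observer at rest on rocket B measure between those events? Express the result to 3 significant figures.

18.4 s

Speed of probe Alpha in rocket B's frame: u = (v_A − v_B)/(1 − v_A v_B/c²) = (0.743 − 0.591)/(1 − 0.743×0.591) = 0.152/0.560887 = 0.271; |u| = 0.271c.
At |u| = 0.271c, γ = (1 − 0.073441)^(−1/2) = 1.0389.
Probe Alpha's interval is proper; time dilation gives Δt_B = γΔτ = 1.0389 × 17.7 s = 18.4 s.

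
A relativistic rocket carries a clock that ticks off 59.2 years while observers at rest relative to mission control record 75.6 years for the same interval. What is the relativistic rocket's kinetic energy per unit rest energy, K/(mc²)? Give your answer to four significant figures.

γ = Δt/Δτ = 75.6/59.2 = 1.27703.
Since K = (γ−1)mc², K/(mc²) = 1.27703 − 1 = 0.2770.

0.2770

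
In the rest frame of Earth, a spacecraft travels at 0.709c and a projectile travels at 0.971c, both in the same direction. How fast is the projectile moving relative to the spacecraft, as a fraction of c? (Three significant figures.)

0.841c

Transform to the spacecraft's frame: u' = (u − v)/(1 − uv/c²).
u' = (0.971 − 0.709)/(1 − 0.971×0.709) = 0.262/0.311561 = 0.84093.
Speed in the spacecraft's frame: 0.841c (in the same direction).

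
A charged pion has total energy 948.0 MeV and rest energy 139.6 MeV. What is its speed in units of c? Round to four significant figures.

0.9891c

Total energy E = γmc² gives γ = 948.0/139.6 = 6.7908.
Hence β = √(1 − 1/γ²) = √(1 − 0.0216849) = √0.9783151 = 0.9891.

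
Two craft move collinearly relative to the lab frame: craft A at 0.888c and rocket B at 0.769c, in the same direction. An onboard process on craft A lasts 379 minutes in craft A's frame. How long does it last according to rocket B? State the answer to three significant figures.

409 minutes

Transform craft A's velocity into rocket B's frame: (0.888 − 0.769)/(1 − 0.888·0.769) = 0.119/0.317128, so the relative speed is 0.37524c.
At |u| = 0.37524c, γ = (1 − 0.140805)^(−1/2) = 1.0788.
Craft A's interval is proper; time dilation gives Δt_B = γΔτ = 1.0788 × 379 minutes = 409 minutes.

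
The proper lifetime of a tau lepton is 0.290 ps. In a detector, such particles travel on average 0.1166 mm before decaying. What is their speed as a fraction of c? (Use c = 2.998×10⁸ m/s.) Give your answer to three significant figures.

0.802c

Let x = d/(cτ) = 1.166×10^-4 m / (2.998×10⁸ m/s × 2.900×10^-13 s) = 1.3411. Since d = βγcτ, x = βγ = β/√(1−β²).
Solving: β² = x²/(1+x²) = 1.79855/2.79855 = 0.642672, so β = 0.802.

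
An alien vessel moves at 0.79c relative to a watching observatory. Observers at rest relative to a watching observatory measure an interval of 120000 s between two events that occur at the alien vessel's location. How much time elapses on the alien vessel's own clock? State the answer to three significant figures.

73600 s

β² = 0.6241, so γ = 1/√0.3759 = 1.631.
The moving clock records proper time: Δτ = Δt/γ = 120000/1.631 = 73600 s.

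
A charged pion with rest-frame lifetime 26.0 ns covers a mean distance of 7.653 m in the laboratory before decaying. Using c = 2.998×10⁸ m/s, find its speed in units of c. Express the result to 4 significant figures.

d = βγcτ ⇒ βγ = d/(cτ) = 7.653 m / (7.7948 m) = 0.98181.
β = (βγ)/√(1+(βγ)²) = 0.98181/√1.963951 = 0.7006.

0.7006c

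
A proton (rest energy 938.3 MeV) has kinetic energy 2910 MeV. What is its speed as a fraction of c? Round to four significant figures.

γ = 1 + K/(mc²) = 1 + 2910/938.3 = 4.1014.
β = √(1 − 1/γ²) = √(1 − 0.0594478) = √0.9405522 = 0.9698.

0.9698c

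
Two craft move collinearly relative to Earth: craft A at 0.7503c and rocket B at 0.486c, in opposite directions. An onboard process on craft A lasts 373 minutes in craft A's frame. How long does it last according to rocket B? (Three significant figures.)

881 minutes

Transform craft A's velocity into rocket B's frame: (0.7503 + 0.486)/(1 + 0.7503·0.486) = 1.2363/1.3646458, so the relative speed is 0.90595c.
At |u| = 0.90595c, γ = (1 − 0.820745)^(−1/2) = 2.3619.
The clock on craft A records proper time, so rocket B measures Δt = γΔτ = 2.3619 × 373 = 881 minutes.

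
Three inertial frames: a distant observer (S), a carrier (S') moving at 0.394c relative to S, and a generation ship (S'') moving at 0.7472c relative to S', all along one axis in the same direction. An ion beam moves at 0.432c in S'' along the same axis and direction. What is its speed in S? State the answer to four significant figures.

0.9513c

Compose velocities in two stages. Stage 1 (into S'): u₁ = (0.432+0.7472)/(1+0.432×0.7472) = 0.89145.
Stage 2 (into S): u = (0.89145+0.394)/(1+0.89145×0.394) = 0.95132, so the speed is 0.9513c.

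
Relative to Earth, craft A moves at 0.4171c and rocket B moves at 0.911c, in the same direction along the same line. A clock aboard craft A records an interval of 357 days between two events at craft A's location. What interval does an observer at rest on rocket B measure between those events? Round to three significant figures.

The velocity of craft A relative to rocket B is (0.4171 − 0.911)c / (1 − 0.4171×0.911) = −0.79658c; relative speed 0.79658c.
γ for this relative speed: γ = 1/√(1 − 0.63454) = 1.6542.
Craft A's interval is proper; time dilation gives Δt_B = γΔτ = 1.6542 × 357 days = 591 days.

591 days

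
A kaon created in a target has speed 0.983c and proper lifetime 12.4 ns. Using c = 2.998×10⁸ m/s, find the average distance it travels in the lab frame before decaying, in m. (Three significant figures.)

With β = 0.983, γ = 1/√(1 − 0.983²) = 1/√0.033711 = 5.4465.
Lab-frame lifetime: Δt = γτ = 5.4465 × 12.4 ns = 67.537 ns.
Distance: d = vΔt = 0.983 × 2.998×10⁸ m/s × 6.7537×10^-8 s = 19.9 m.

19.9 m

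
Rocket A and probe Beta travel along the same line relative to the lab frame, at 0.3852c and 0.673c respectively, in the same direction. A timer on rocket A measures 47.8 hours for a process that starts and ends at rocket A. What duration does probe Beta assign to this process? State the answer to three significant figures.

Transform rocket A's velocity into probe Beta's frame: (0.3852 − 0.673)/(1 − 0.3852·0.673) = −0.2878/0.7407604, so the relative speed is 0.38852c.
At |u| = 0.38852c, γ = (1 − 0.150948)^(−1/2) = 1.0853.
Rocket A's interval is proper; time dilation gives Δt_B = γΔτ = 1.0853 × 47.8 hours = 51.9 hours.

51.9 hours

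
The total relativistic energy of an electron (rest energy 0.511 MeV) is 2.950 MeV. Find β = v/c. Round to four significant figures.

0.9849

Total energy E = γmc² gives γ = 2.950/0.511 = 5.773.
Hence β = √(1 − 1/γ²) = √(1 − 0.0300052) = √0.9699948 = 0.9849.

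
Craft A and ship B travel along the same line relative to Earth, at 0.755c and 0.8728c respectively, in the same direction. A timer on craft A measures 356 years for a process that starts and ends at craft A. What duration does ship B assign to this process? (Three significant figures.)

Transform craft A's velocity into ship B's frame: (0.755 − 0.8728)/(1 − 0.755·0.8728) = −0.1178/0.341036, so the relative speed is 0.34542c.
At |u| = 0.34542c, γ = (1 − 0.119315)^(−1/2) = 1.0656.
The clock on craft A records proper time, so ship B measures Δt = γΔτ = 1.0656 × 356 = 379 years.

379 years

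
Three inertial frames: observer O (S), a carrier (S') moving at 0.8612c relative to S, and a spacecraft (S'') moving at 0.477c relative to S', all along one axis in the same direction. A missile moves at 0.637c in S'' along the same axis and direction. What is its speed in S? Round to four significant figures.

Compose velocities in two stages. Stage 1 (into S'): u₁ = (0.637+0.477)/(1+0.637×0.477) = 0.85439.
Stage 2 (into S): u = (0.85439+0.8612)/(1+0.85439×0.8612) = 0.98836, so the speed is 0.9884c.

0.9884c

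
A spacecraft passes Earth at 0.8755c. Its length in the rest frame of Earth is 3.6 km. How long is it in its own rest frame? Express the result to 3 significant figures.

7.45 km

γ = 1/√(1 − β²) = 1/√(1 − 0.76650025) = 1/√0.23349975 = 1/0.483218 = 2.0695.
Proper length: L₀ = γ·L = 2.0695 × 3.6 = 7.45 km.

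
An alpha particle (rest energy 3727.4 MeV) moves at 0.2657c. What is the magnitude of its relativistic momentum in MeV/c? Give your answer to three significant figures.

Lorentz factor: γ = (1 − 0.07059649)^(−1/2) = 1.0373.
Momentum: p = γβ·mc = 1.0373 × 0.2657 × 3727.4 MeV/c = 1030 MeV/c.

1030 MeV/c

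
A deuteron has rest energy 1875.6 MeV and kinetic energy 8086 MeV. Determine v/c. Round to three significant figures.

0.982

K = (γ−1)mc², so γ = 1 + 8086/1875.6 = 5.3112.
Then v/c = √(1 − γ⁻²) = √(1 − 0.0354499) = √0.9645501 = 0.982.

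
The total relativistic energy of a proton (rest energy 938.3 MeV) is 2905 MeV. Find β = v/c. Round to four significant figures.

γ = E/(mc²) = 2905/938.3 = 3.096.
β = √(1 − 1/γ²) = √(1 − 0.104327) = √0.895673 = 0.9464.

0.9464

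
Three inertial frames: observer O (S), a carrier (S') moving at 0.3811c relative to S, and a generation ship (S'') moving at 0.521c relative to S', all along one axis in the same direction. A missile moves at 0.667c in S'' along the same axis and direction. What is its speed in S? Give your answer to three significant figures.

First combine the missile and generation ship (S''→S'): u₁ = (0.667 + 0.521)/(1 + 0.667×0.521) = 1.188/1.347507 = 0.88163.
Then combine with the carrier (S'→S): u = (0.88163 + 0.3811)/(1 + 0.88163×0.3811) = 1.26273/1.335989193 = 0.94516.

0.945c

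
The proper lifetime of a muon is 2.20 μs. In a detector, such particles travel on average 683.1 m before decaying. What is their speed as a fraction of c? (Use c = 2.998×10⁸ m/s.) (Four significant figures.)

0.7194c

Lab distance = (lab lifetime)·v = γτ·βc, so βγ = d/(cτ) = 683.1/(2.998×10⁸ × 2.200×10^-6) = 1.0357.
With βγ = 1.0357: γ² = 1 + (βγ)² = 2.07267, and β = (βγ)/γ = 1.0357/1.43968 = 0.7194.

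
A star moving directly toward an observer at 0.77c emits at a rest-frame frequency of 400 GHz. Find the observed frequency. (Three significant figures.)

Relativistic Doppler (source moving toward): f_obs = f_src · √((1+β)/(1−β)).
With β = 0.77: factor = √(1.77/0.23) = 2.7741.
f_obs = 400 × 2.7741 = 1110 GHz.

1110 GHz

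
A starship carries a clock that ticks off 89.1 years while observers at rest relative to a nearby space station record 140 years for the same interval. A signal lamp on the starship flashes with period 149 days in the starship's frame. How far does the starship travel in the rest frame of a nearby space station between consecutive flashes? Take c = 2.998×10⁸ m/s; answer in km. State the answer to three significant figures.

4.68×10^12 km

From Δt = γΔτ: γ = 140/89.1 = 1.57127.
β = √(1 − 1/γ²) = 0.77134. Lab-frame period = γτ = 1.57127×149 days = 234.12 days. Distance = βc × γτ = 0.77134 × 2.998×10⁸ m/s × 20227968 s = 4.6777×10^15 m = 4.68×10^12 km.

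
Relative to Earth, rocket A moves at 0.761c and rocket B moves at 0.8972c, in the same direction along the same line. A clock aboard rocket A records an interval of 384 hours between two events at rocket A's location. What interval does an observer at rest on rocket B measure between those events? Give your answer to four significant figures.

425.2 hours

Transform rocket A's velocity into rocket B's frame: (0.761 − 0.8972)/(1 − 0.761·0.8972) = −0.1362/0.3172308, so the relative speed is 0.42934c.
γ for this relative speed: γ = 1/√(1 − 0.184333) = 1.1072.
The clock on rocket A records proper time, so rocket B measures Δt = γΔτ = 1.1072 × 384 = 425.2 hours.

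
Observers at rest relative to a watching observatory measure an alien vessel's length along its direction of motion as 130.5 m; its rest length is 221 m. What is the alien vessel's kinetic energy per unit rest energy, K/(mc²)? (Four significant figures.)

Length contraction gives γ = L₀/L = 221/130.5 = 1.69349.
K/(mc²) = γ − 1 = 1.69349 − 1 = 0.6935.

0.6935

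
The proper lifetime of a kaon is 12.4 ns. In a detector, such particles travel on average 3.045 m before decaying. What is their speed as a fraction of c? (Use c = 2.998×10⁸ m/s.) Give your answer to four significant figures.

0.6337c

Let x = d/(cτ) = 3.045 m / (2.998×10⁸ m/s × 1.240×10^-8 s) = 0.81909. Since d = βγcτ, x = βγ = β/√(1−β²).
Solving: β² = x²/(1+x²) = 0.670908/1.670908 = 0.401523, so β = 0.6337.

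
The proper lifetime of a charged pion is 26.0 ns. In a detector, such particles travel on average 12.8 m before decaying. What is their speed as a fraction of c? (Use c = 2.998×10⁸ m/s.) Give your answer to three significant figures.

0.854c

d = βγcτ ⇒ βγ = d/(cτ) = 12.80 m / (7.7948 m) = 1.6421.
β = (βγ)/√(1+(βγ)²) = 1.6421/√3.69649 = 0.854.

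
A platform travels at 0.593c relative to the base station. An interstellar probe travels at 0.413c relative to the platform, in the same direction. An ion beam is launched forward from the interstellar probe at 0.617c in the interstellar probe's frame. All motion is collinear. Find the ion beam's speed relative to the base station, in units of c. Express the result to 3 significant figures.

0.951c

Apply u = (u'+v)/(1+u'v) twice. Ion beam in the platform frame: (0.617+0.413)/(1+0.617·0.413) = 1.03/1.254821 = 0.82083c.
That velocity, transformed to the rest frame of the base station: (0.82083+0.593)/(1+0.82083·0.593) = 1.41383/1.48675219 = 0.95095c.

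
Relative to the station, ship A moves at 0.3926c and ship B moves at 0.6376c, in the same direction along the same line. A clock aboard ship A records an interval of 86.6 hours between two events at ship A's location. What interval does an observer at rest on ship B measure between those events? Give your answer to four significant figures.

The velocity of ship A relative to ship B is (0.3926 − 0.6376)c / (1 − 0.3926×0.6376) = −0.32681c; relative speed 0.32681c.
At |u| = 0.32681c, γ = (1 − 0.106805)^(−1/2) = 1.0581.
The clock on ship A records proper time, so ship B measures Δt = γΔτ = 1.0581 × 86.6 = 91.63 hours.

91.63 hours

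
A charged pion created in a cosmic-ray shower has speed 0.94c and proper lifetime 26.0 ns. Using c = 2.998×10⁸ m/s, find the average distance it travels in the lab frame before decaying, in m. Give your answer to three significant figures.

21.5 m

β² = 0.8836, so γ = 1/√0.1164 = 2.9311.
Lab-frame lifetime: Δt = γτ = 2.9311 × 26.0 ns = 76.209 ns.
Distance: d = vΔt = 0.94 × 2.998×10⁸ m/s × 7.6209×10^-8 s = 21.5 m.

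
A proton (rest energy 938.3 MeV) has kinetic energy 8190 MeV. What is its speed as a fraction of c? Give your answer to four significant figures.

0.9947c

γ = 1 + K/(mc²) = 1 + 8190/938.3 = 9.7286.
β = √(1 − 1/γ²) = √(1 − 0.0105657) = √0.9894343 = 0.9947.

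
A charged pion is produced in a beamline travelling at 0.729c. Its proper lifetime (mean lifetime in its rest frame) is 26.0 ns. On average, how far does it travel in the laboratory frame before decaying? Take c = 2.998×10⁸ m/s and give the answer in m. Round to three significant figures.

With β = 0.729, γ = 1/√(1 − 0.729²) = 1/√0.468559 = 1.4609.
Lab-frame lifetime: Δt = γτ = 1.4609 × 26.0 ns = 37.983 ns.
Distance: d = vΔt = 0.729 × 2.998×10⁸ m/s × 3.7983×10^-8 s = 8.30 m.

8.30 m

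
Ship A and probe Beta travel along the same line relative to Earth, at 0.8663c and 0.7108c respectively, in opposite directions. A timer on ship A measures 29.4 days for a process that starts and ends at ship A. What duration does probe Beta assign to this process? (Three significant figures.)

135 days

The velocity of ship A relative to probe Beta is (0.8663 + 0.7108)c / (1 + 0.8663×0.7108) = 0.97607c; relative speed 0.97607c.
γ for this relative speed: γ = 1/√(1 − 0.952713) = 4.5986.
Ship A's interval is proper; time dilation gives Δt_B = γΔτ = 4.5986 × 29.4 days = 135 days.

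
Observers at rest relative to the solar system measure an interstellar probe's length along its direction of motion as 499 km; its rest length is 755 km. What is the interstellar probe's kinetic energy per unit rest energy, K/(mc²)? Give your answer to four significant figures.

0.5130

γ = L₀/L = 755/499 = 1.51303.
Since K = (γ−1)mc², K/(mc²) = 1.51303 − 1 = 0.5130.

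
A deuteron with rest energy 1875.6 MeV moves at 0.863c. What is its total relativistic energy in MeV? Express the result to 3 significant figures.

3710 MeV

γ = 1/√(1 − β²) = 1/√(1 − 0.744769) = 1/√0.255231 = 1/0.505204 = 1.9794.
Total energy: E = γmc² = 1.9794 × 1875.6 MeV = 3710 MeV.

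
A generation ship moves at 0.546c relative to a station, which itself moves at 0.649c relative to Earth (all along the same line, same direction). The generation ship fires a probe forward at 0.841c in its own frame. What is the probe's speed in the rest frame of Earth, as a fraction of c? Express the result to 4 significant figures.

0.9893c

First combine the probe and generation ship (S''→S'): u₁ = (0.841 + 0.546)/(1 + 0.841×0.546) = 1.387/1.459186 = 0.95053.
Then combine with the station (S'→S): u = (0.95053 + 0.649)/(1 + 0.95053×0.649) = 1.59953/1.61689397 = 0.98926.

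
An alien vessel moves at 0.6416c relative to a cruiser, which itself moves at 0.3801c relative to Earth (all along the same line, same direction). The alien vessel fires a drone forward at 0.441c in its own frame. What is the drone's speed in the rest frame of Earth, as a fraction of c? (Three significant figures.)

0.927c

First combine the drone and alien vessel (S''→S'): u₁ = (0.441 + 0.6416)/(1 + 0.441×0.6416) = 1.0826/1.2829456 = 0.84384.
Then combine with the cruiser (S'→S): u = (0.84384 + 0.3801)/(1 + 0.84384×0.3801) = 1.22394/1.320743584 = 0.92671.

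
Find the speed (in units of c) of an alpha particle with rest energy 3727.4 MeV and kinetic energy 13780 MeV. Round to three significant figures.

γ = 1 + K/(mc²) = 1 + 13780/3727.4 = 4.6969.
β = √(1 − 1/γ²) = √(1 − 0.0453291) = √0.9546709 = 0.977.

0.977c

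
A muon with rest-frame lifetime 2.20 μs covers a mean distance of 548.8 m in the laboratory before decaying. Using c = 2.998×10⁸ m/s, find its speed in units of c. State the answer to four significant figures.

Lab distance = (lab lifetime)·v = γτ·βc, so βγ = d/(cτ) = 548.8/(2.998×10⁸ × 2.200×10^-6) = 0.83207.
With βγ = 0.83207: γ² = 1 + (βγ)² = 1.69234, and β = (βγ)/γ = 0.83207/1.3009 = 0.6396.

0.6396c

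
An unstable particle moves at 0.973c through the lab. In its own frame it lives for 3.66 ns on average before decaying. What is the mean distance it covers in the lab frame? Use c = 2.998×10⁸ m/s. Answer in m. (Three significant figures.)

With β = 0.973, γ = 1/√(1 − 0.973²) = 1/√0.053271 = 4.3327.
Lab-frame lifetime: Δt = γτ = 4.3327 × 3.66 ns = 15.858 ns.
Distance: d = vΔt = 0.973 × 2.998×10⁸ m/s × 1.5858×10^-8 s = 4.63 m.

4.63 m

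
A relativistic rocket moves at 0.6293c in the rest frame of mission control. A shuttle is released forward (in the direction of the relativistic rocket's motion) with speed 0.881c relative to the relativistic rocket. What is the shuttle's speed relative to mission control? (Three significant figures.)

Relativistic velocity addition: u = (u' + v)/(1 + u'v/c²), with u' = 0.881c and v = 0.6293c.
Numerator: 0.881 + 0.6293 = 1.5103. Denominator: 1 + (0.881)(0.6293) = 1.5544133.
u = 1.5103/1.5544133 = 0.97162, so the speed is 0.972c.

0.972c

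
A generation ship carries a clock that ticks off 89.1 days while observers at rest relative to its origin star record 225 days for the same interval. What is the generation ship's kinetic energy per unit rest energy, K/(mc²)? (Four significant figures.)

1.525

From Δt = γΔτ: γ = 225/89.1 = 2.52525.
Since K = (γ−1)mc², K/(mc²) = 2.52525 − 1 = 1.525.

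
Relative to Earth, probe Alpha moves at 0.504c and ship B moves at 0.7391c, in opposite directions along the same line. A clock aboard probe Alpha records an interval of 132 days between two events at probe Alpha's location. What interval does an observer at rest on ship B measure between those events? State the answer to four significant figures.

Speed of probe Alpha in ship B's frame: u = (v_A + v_B)/(1 + v_A v_B/c²) = (0.504 + 0.7391)/(1 + 0.504×0.7391) = 1.2431/1.3725064 = 0.90572; |u| = 0.90572c.
γ for this relative speed: γ = 1/√(1 − 0.820329) = 2.3592.
The clock on probe Alpha records proper time, so ship B measures Δt = γΔτ = 2.3592 × 132 = 311.4 days.

311.4 days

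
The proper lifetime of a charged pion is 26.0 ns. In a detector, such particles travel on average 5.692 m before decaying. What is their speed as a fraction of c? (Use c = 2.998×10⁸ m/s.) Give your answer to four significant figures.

d = βγcτ ⇒ βγ = d/(cτ) = 5.692 m / (7.7948 m) = 0.73023.
β = (βγ)/√(1+(βγ)²) = 0.73023/√1.533236 = 0.5897.

0.5897c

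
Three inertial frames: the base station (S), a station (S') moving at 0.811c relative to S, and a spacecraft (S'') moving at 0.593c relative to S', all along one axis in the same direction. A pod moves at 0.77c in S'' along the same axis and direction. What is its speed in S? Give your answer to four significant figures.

0.9931c

First combine the pod and spacecraft (S''→S'): u₁ = (0.77 + 0.593)/(1 + 0.77×0.593) = 1.363/1.45661 = 0.93573.
Then combine with the station (S'→S): u = (0.93573 + 0.811)/(1 + 0.93573×0.811) = 1.74673/1.75887703 = 0.99309.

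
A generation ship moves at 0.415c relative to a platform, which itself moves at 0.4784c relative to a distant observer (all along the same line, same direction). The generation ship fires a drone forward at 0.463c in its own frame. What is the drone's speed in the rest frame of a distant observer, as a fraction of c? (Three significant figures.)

First combine the drone and generation ship (S''→S'): u₁ = (0.463 + 0.415)/(1 + 0.463×0.415) = 0.878/1.192145 = 0.73649.
Then combine with the platform (S'→S): u = (0.73649 + 0.4784)/(1 + 0.73649×0.4784) = 1.21489/1.352336816 = 0.89836.

0.898c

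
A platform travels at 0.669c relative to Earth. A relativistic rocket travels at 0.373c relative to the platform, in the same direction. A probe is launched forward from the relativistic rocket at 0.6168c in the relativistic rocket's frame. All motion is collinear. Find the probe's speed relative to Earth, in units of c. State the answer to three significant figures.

Compose velocities in two stages. Stage 1 (into S'): u₁ = (0.6168+0.373)/(1+0.6168×0.373) = 0.80467.
Stage 2 (into S): u = (0.80467+0.669)/(1+0.80467×0.669) = 0.95797, so the speed is 0.958c.

0.958c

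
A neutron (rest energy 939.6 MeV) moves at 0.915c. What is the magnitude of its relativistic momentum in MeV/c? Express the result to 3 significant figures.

2130 MeV/c

γ = 1/√(1 − β²) = 1/√(1 − 0.837225) = 1/√0.162775 = 1/0.403454 = 2.4786.
Momentum: p = γβ·mc = 2.4786 × 0.915 × 939.6 MeV/c = 2130 MeV/c.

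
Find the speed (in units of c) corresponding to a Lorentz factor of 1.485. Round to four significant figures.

0.7393c

β = √(1 − 1/γ²) = √(1 − 1/2.205225) = √0.546532 = 0.7393.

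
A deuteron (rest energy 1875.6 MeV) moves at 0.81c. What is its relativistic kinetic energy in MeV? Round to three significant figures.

1320 MeV

γ = 1/√(1 − β²) = 1/√(1 − 0.6561) = 1/√0.3439 = 1/0.58643 = 1.70523.
Kinetic energy: K = (γ − 1)mc² = (1.70523 − 1) × 1875.6 MeV = 0.70523 × 1875.6 = 1320 MeV.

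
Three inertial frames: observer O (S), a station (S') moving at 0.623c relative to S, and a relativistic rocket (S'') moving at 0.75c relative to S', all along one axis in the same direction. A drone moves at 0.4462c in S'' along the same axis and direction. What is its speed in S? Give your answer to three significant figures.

First combine the drone and relativistic rocket (S''→S'): u₁ = (0.4462 + 0.75)/(1 + 0.4462×0.75) = 1.1962/1.33465 = 0.89626.
Then combine with the station (S'→S): u = (0.89626 + 0.623)/(1 + 0.89626×0.623) = 1.51926/1.55836998 = 0.9749.

0.975c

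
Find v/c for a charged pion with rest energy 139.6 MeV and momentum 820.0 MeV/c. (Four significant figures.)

0.9858

βγ = pc/(mc²) = 820.0/139.6 = 5.8739.
Since γ² = 1 + (βγ)² = 35.5027, γ = √35.5027 = 5.95841, and β = (βγ)/γ = 5.8739/5.95841 = 0.9858.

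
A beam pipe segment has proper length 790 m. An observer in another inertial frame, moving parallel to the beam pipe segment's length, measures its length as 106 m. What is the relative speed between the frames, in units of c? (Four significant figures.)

Length contraction gives γ = L₀/L = 790/106 = 7.4528.
β = √(1 − 1/γ²) = √0.981996 = 0.9910.

0.9910c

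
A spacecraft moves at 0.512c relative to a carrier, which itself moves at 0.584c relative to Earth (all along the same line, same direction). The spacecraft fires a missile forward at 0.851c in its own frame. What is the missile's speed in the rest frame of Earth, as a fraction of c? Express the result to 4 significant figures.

0.9864c

Compose velocities in two stages. Stage 1 (into S'): u₁ = (0.851+0.512)/(1+0.851×0.512) = 0.94935.
Stage 2 (into S): u = (0.94935+0.584)/(1+0.94935×0.584) = 0.98644, so the speed is 0.9864c.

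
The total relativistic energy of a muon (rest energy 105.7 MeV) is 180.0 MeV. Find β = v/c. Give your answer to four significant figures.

γ = E/(mc²) = 180.0/105.7 = 1.7029.
β = √(1 − 1/γ²) = √(1 − 0.344843) = √0.655157 = 0.8094.

0.8094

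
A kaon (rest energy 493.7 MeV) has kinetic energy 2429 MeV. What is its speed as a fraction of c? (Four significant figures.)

0.9856c

γ = 1 + K/(mc²) = 1 + 2429/493.7 = 5.92.
β = √(1 − 1/γ²) = √(1 − 0.0285336) = √0.9714664 = 0.9856.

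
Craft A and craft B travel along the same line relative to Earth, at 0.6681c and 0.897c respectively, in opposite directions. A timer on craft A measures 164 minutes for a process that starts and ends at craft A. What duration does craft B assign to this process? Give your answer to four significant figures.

Speed of craft A in craft B's frame: u = (v_A + v_B)/(1 + v_A v_B/c²) = (0.6681 + 0.897)/(1 + 0.6681×0.897) = 1.5651/1.5992857 = 0.97862; |u| = 0.97862c.
At |u| = 0.97862c, γ = (1 − 0.957697)^(−1/2) = 4.862.
The clock on craft A records proper time, so craft B measures Δt = γΔτ = 4.862 × 164 = 797.4 minutes.

797.4 minutes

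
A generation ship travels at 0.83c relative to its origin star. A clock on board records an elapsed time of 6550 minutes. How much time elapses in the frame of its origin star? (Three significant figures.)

γ = 1/√(1 − β²) = 1/√(1 − 0.6889) = 1/√0.3111 = 1/0.557763 = 1.7929.
Time dilation: Δt = γ·Δτ = 1.7929 × 6550 = 11700 minutes.

11700 minutes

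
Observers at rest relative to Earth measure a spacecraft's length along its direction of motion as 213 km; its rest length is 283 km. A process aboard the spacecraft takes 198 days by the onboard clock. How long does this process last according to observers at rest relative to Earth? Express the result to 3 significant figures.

263 days

From L = L₀/γ: γ = 283/213 = 1.32864.
The same γ dilates the second interval: 1.32864 × 198 days = 263 days.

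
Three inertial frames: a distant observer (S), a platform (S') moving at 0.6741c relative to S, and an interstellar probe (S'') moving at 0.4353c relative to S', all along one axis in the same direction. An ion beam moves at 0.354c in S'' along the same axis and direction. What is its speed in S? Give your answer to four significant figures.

0.9295c

First combine the ion beam and interstellar probe (S''→S'): u₁ = (0.354 + 0.4353)/(1 + 0.354×0.4353) = 0.7893/1.1540962 = 0.68391.
Then combine with the platform (S'→S): u = (0.68391 + 0.6741)/(1 + 0.68391×0.6741) = 1.35801/1.461023731 = 0.92949.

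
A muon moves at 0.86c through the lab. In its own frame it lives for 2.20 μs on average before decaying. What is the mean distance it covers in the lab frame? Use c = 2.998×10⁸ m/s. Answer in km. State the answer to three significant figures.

γ = 1/√(1 − β²) = 1/√(1 − 0.7396) = 1/√0.2604 = 1/0.510294 = 1.9597.
Lab-frame lifetime: Δt = γτ = 1.9597 × 2.20 μs = 4.3113 μs.
Distance: d = vΔt = 0.86 × 2.998×10⁸ m/s × 4.3113×10^-6 s = 1110 m = 1.11 km.

1.11 km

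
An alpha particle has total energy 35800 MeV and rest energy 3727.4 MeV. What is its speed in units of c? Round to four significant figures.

Total energy E = γmc² gives γ = 35800/3727.4 = 9.6046.
Hence β = √(1 − 1/γ²) = √(1 − 0.0108403) = √0.9891597 = 0.9946.

0.9946c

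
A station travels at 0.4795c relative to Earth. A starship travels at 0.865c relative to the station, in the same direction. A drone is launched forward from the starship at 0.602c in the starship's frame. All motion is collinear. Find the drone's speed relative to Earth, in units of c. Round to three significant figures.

First combine the drone and starship (S''→S'): u₁ = (0.602 + 0.865)/(1 + 0.602×0.865) = 1.467/1.52073 = 0.96467.
Then combine with the station (S'→S): u = (0.96467 + 0.4795)/(1 + 0.96467×0.4795) = 1.44417/1.462559265 = 0.98743.

0.987c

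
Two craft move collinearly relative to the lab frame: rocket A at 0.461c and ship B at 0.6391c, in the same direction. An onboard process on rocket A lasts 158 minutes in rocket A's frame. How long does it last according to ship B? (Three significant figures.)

The velocity of rocket A relative to ship B is (0.461 − 0.6391)c / (1 − 0.461×0.6391) = −0.25249c; relative speed 0.25249c.
γ for this relative speed: γ = 1/√(1 − 0.0637512) = 1.0335.
Rocket A's interval is proper; time dilation gives Δt_B = γΔτ = 1.0335 × 158 minutes = 163 minutes.

163 minutes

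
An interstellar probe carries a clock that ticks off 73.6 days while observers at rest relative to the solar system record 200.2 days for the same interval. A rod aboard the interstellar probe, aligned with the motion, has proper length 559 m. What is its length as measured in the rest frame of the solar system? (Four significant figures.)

The time-dilation ratio gives γ = 200.2/73.6 = 2.72011.
The rod contracts by the same γ: 559 m / 2.72011 = 205.5 m.

205.5 m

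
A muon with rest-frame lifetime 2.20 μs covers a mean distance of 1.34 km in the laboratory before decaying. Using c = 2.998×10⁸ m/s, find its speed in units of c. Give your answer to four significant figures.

Lab distance = (lab lifetime)·v = γτ·βc, so βγ = d/(cτ) = 1340/(2.998×10⁸ × 2.200×10^-6) = 2.0317.
With βγ = 2.0317: γ² = 1 + (βγ)² = 5.1278, and β = (βγ)/γ = 2.0317/2.26446 = 0.8972.

0.8972c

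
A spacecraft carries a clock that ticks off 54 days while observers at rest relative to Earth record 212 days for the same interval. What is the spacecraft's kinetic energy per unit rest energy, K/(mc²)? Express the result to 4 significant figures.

2.926

From Δt = γΔτ: γ = 212/54 = 3.92593.
Since K = (γ−1)mc², K/(mc²) = 3.92593 − 1 = 2.926.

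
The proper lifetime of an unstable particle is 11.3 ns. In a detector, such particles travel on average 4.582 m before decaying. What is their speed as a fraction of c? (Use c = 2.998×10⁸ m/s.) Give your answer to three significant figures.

0.804c

Lab distance = (lab lifetime)·v = γτ·βc, so βγ = d/(cτ) = 4.582/(2.998×10⁸ × 1.130×10^-8) = 1.3525.
With βγ = 1.3525: γ² = 1 + (βγ)² = 2.82926, and β = (βγ)/γ = 1.3525/1.68204 = 0.804.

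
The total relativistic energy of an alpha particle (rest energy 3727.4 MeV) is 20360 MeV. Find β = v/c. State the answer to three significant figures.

Total energy E = γmc² gives γ = 20360/3727.4 = 5.4623.
Hence β = √(1 − 1/γ²) = √(1 − 0.0335157) = √0.9664843 = 0.983.

0.983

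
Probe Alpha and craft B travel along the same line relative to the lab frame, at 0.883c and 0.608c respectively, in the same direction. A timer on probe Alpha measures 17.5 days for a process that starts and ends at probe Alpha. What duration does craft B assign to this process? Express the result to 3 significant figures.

21.7 days

Transform probe Alpha's velocity into craft B's frame: (0.883 − 0.608)/(1 − 0.883·0.608) = 0.275/0.463136, so the relative speed is 0.59378c.
γ for this relative speed: γ = 1/√(1 − 0.352575) = 1.2428.
Probe Alpha's interval is proper; time dilation gives Δt_B = γΔτ = 1.2428 × 17.5 days = 21.7 days.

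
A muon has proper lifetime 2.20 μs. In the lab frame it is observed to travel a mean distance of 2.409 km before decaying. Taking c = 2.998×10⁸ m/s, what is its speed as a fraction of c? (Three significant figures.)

Let x = d/(cτ) = 2409 m / (2.998×10⁸ m/s × 2.200×10^-6 s) = 3.6524. Since d = βγcτ, x = βγ = β/√(1−β²).
Solving: β² = x²/(1+x²) = 13.34/14.34 = 0.930265, so β = 0.965.

0.965c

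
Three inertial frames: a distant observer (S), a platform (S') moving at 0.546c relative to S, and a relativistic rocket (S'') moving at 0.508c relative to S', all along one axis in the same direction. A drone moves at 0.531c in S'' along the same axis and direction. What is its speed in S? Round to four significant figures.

First combine the drone and relativistic rocket (S''→S'): u₁ = (0.531 + 0.508)/(1 + 0.531×0.508) = 1.039/1.269748 = 0.81827.
Then combine with the platform (S'→S): u = (0.81827 + 0.546)/(1 + 0.81827×0.546) = 1.36427/1.44677542 = 0.94297.

0.9430c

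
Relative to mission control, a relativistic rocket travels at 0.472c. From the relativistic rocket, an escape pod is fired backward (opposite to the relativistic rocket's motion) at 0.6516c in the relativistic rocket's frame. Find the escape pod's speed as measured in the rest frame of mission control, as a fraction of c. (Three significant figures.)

Relativistic velocity addition: u = (u' + v)/(1 + u'v/c²), with u' = −0.6516c and v = 0.472c.
Numerator: −0.6516 + 0.472 = −0.1796. Denominator: 1 + (−0.6516)(0.472) = 0.6924448.
u = −0.1796/0.6924448 = −0.25937, so the speed is 0.259c.

0.259c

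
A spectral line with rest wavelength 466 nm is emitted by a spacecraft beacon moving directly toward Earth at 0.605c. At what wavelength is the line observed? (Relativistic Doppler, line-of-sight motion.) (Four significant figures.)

231.2 nm

Relativistic Doppler for wavelength: λ_obs = λ_src · √((1−β)/(1+β)).
With β = 0.605: factor = √(0.395/1.605) = 0.49609.
λ_obs = 466 × 0.49609 = 231.2 nm.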